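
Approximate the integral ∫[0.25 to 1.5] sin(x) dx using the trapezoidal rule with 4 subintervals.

f(x) = sin(x)
a = 0.25, b = 1.5, n = 4
h = (b - a)/n = 0.312500

Trapezoidal rule: (h/2)[f(x₀) + 2f(x₁) + 2f(x₂) + ... + f(xₙ)]

x_0 = 0.2500, f(x_0) = 0.247404, coefficient = 1
x_1 = 0.5625, f(x_1) = 0.533303, coefficient = 2
x_2 = 0.8750, f(x_2) = 0.767544, coefficient = 2
x_3 = 1.1875, f(x_3) = 0.927437, coefficient = 2
x_4 = 1.5000, f(x_4) = 0.997495, coefficient = 1

I ≈ (0.312500/2) × 5.701465 = 0.890854
Exact value: 0.898175
Error: 0.007321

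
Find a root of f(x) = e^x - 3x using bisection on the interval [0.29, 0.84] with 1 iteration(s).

f(x) = e^x - 3x
Initial interval: [0.29, 0.84]

Iteration 1:
  c_1 = (0.290000 + 0.840000)/2 = 0.565000
  f(c_1) = f(0.565000) = 0.064448
  f(a) × f(c) ≥ 0, new interval: [0.565000, 0.840000]

After 1 iteration(s), the approximation is c_1 = 0.565000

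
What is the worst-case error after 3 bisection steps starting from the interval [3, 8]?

Bisection error bound: |error| ≤ (b-a)/2^n
|error| ≤ (8 - 3)/2^3 = 5/2^3
|error| ≤ 0.6250000000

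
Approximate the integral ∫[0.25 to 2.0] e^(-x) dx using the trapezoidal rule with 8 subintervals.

f(x) = e^(-x)
a = 0.25, b = 2.0, n = 8
h = (b - a)/n = 0.218750

Trapezoidal rule: (h/2)[f(x₀) + 2f(x₁) + 2f(x₂) + ... + f(xₙ)]

x_0 = 0.2500, f(x_0) = 0.778801, coefficient = 1
x_1 = 0.4688, f(x_1) = 0.625784, coefficient = 2
x_2 = 0.6875, f(x_2) = 0.502832, coefficient = 2
x_3 = 0.9062, f(x_3) = 0.404037, coefficient = 2
x_4 = 1.1250, f(x_4) = 0.324652, coefficient = 2
x_5 = 1.3438, f(x_5) = 0.260866, coefficient = 2
x_6 = 1.5625, f(x_6) = 0.209611, coefficient = 2
x_7 = 1.7812, f(x_7) = 0.168427, coefficient = 2
x_8 = 2.0000, f(x_8) = 0.135335, coefficient = 1

I ≈ (0.218750/2) × 5.906554 = 0.646029
Exact value: 0.643465
Error: 0.002564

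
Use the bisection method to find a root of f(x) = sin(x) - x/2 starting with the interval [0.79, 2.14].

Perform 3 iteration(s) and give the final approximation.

f(x) = sin(x) - x/2
Initial interval: [0.79, 2.14]

Iteration 1:
  c_1 = (0.790000 + 2.140000)/2 = 1.465000
  f(c_1) = f(1.465000) = 0.261909
  f(a) × f(c) ≥ 0, new interval: [1.465000, 2.140000]
Iteration 2:
  c_2 = (1.465000 + 2.140000)/2 = 1.802500
  f(c_2) = f(1.802500) = 0.072027
  f(a) × f(c) ≥ 0, new interval: [1.802500, 2.140000]
Iteration 3:
  c_3 = (1.802500 + 2.140000)/2 = 1.971250
  f(c_3) = f(1.971250) = -0.064741
  f(a) × f(c) < 0, new interval: [1.802500, 1.971250]

After 3 iteration(s), the approximation is c_3 = 1.971250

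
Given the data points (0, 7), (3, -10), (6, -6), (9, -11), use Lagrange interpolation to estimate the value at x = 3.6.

Lagrange interpolation formula:
P(x) = Σ yᵢ × Lᵢ(x)
where Lᵢ(x) = Π_{j≠i} (x - xⱼ)/(xᵢ - xⱼ)

L_0(3.6) = (3.6 - 3)/(0 - 3) × (3.6 - 6)/(0 - 6) × (3.6 - 9)/(0 - 9) = -0.048000
L_1(3.6) = (3.6 - 0)/(3 - 0) × (3.6 - 6)/(3 - 6) × (3.6 - 9)/(3 - 9) = 0.864000
L_2(3.6) = (3.6 - 0)/(6 - 0) × (3.6 - 3)/(6 - 3) × (3.6 - 9)/(6 - 9) = 0.216000
L_3(3.6) = (3.6 - 0)/(9 - 0) × (3.6 - 3)/(9 - 3) × (3.6 - 6)/(9 - 6) = -0.032000

P(3.6) = 7×L_0(3.6) + (-10)×L_1(3.6) + (-6)×L_2(3.6) + (-11)×L_3(3.6)
P(3.6) = -9.920000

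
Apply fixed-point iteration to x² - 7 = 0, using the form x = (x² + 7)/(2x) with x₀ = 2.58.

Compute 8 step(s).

Equation: x² - 7 = 0
Fixed-point form: x = (x² + 7)/(2x)
x₀ = 2.58

x_1 = g(2.580000) = 2.646589
x_2 = g(2.646589) = 2.645751
x_3 = g(2.645751) = 2.645751
x_4 = g(2.645751) = 2.645751
x_5 = g(2.645751) = 2.645751
x_6 = g(2.645751) = 2.645751
x_7 = g(2.645751) = 2.645751
x_8 = g(2.645751) = 2.645751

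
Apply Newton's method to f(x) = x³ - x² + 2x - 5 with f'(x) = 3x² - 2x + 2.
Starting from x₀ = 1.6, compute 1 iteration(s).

f(x) = x³ - x² + 2x - 5
f'(x) = 3x² - 2x + 2
x₀ = 1.6

Newton-Raphson formula: x_{n+1} = x_n - f(x_n)/f'(x_n)

Iteration 1:
  f(1.600000) = -0.264000
  f'(1.600000) = 6.480000
  x_1 = 1.600000 - (-0.264000)/6.480000 = 1.640741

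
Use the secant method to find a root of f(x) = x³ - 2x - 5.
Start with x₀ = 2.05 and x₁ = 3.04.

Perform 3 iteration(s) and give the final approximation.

f(x) = x³ - 2x - 5
x₀ = 2.05, x₁ = 3.04

Secant formula: x_{n+1} = x_n - f(x_n)(x_n - x_{n-1})/(f(x_n) - f(x_{n-1}))

Iteration 1:
  f(2.050000) = -0.484875
  f(3.040000) = 17.014464
  x_2 = 3.040000 - 17.014464×(3.040000 - 2.050000)/(17.014464 - (-0.484875))
       = 2.077431
Iteration 2:
  f(3.040000) = 17.014464
  f(2.077431) = -0.189251
  x_3 = 2.077431 - (-0.189251)×(2.077431 - 3.040000)/(-0.189251 - 17.014464)
       = 2.088020
Iteration 3:
  f(2.077431) = -0.189251
  f(2.088020) = -0.072634
  x_4 = 2.088020 - (-0.072634)×(2.088020 - 2.077431)/(-0.072634 - (-0.189251))
       = 2.094615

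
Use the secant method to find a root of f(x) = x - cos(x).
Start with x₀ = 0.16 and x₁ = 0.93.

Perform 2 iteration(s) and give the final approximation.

f(x) = x - cos(x)
x₀ = 0.16, x₁ = 0.93

Secant formula: x_{n+1} = x_n - f(x_n)(x_n - x_{n-1})/(f(x_n) - f(x_{n-1}))

Iteration 1:
  f(0.160000) = -0.827227
  f(0.930000) = 0.332166
  x_2 = 0.930000 - 0.332166×(0.930000 - 0.160000)/(0.332166 - (-0.827227))
       = 0.709395
Iteration 2:
  f(0.930000) = 0.332166
  f(0.709395) = -0.049361
  x_3 = 0.709395 - (-0.049361)×(0.709395 - 0.930000)/(-0.049361 - 0.332166)
       = 0.737936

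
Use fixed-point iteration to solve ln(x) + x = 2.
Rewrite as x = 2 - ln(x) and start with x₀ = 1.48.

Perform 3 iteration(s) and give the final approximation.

Equation: ln(x) + x = 2
Fixed-point form: x = 2 - ln(x)
x₀ = 1.48

x_1 = g(1.480000) = 1.607958
x_2 = g(1.607958) = 1.525035
x_3 = g(1.525035) = 1.577983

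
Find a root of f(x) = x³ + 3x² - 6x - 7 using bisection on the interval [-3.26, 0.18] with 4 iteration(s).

f(x) = x³ + 3x² - 6x - 7
Initial interval: [-3.26, 0.18]

Iteration 1:
  c_1 = (-3.260000 + 0.180000)/2 = -1.540000
  f(c_1) = f(-1.540000) = 5.702536
  f(a) × f(c) ≥ 0, new interval: [-1.540000, 0.180000]
Iteration 2:
  c_2 = (-1.540000 + 0.180000)/2 = -0.680000
  f(c_2) = f(-0.680000) = -1.847232
  f(a) × f(c) < 0, new interval: [-1.540000, -0.680000]
Iteration 3:
  c_3 = (-1.540000 + (-0.680000))/2 = -1.110000
  f(c_3) = f(-1.110000) = 1.988669
  f(a) × f(c) ≥ 0, new interval: [-1.110000, -0.680000]
Iteration 4:
  c_4 = (-1.110000 + (-0.680000))/2 = -0.895000
  f(c_4) = f(-0.895000) = 0.056158
  f(a) × f(c) ≥ 0, new interval: [-0.895000, -0.680000]

After 4 iteration(s), the approximation is c_4 = -0.895000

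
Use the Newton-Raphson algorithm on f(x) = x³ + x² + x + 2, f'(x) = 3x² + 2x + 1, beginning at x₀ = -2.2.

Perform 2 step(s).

f(x) = x³ + x² + x + 2
f'(x) = 3x² + 2x + 1
x₀ = -2.2

Newton-Raphson formula: x_{n+1} = x_n - f(x_n)/f'(x_n)

Iteration 1:
  f(-2.200000) = -6.008000
  f'(-2.200000) = 11.120000
  x_1 = -2.200000 - (-6.008000)/11.120000 = -1.659712
Iteration 2:
  f(-1.659712) = -1.476985
  f'(-1.659712) = 5.944510
  x_2 = -1.659712 - (-1.476985)/5.944510 = -1.411250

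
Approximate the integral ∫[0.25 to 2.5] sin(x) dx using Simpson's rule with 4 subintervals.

f(x) = sin(x)
a = 0.25, b = 2.5, n = 4
h = (b - a)/n = 0.562500

Simpson's rule: (h/3)[f(x₀) + 4f(x₁) + 2f(x₂) + ... + f(xₙ)]

x_0 = 0.2500, f(x_0) = 0.247404, coefficient = 1
x_1 = 0.8125, f(x_1) = 0.726009, coefficient = 4
x_2 = 1.3750, f(x_2) = 0.980893, coefficient = 2
x_3 = 1.9375, f(x_3) = 0.933514, coefficient = 4
x_4 = 2.5000, f(x_4) = 0.598472, coefficient = 1

I ≈ (0.562500/3) × 9.445754 = 1.771079
Exact value: 1.770056
Error: 0.001023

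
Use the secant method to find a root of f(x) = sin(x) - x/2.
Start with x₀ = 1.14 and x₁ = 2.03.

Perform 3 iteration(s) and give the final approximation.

f(x) = sin(x) - x/2
x₀ = 1.14, x₁ = 2.03

Secant formula: x_{n+1} = x_n - f(x_n)(x_n - x_{n-1})/(f(x_n) - f(x_{n-1}))

Iteration 1:
  f(1.140000) = 0.338633
  f(2.030000) = -0.118594
  x_2 = 2.030000 - (-0.118594)×(2.030000 - 1.140000)/(-0.118594 - 0.338633)
       = 1.799155
Iteration 2:
  f(2.030000) = -0.118594
  f(1.799155) = 0.074462
  x_3 = 1.799155 - 0.074462×(1.799155 - 2.030000)/(0.074462 - (-0.118594))
       = 1.888192
Iteration 3:
  f(1.799155) = 0.074462
  f(1.888192) = 0.005955
  x_4 = 1.888192 - 0.005955×(1.888192 - 1.799155)/(0.005955 - 0.074462)
       = 1.895932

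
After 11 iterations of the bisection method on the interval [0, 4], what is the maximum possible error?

Bisection error bound: |error| ≤ (b-a)/2^n
|error| ≤ (4 - 0)/2^11 = 4/2^11
|error| ≤ 0.0019531250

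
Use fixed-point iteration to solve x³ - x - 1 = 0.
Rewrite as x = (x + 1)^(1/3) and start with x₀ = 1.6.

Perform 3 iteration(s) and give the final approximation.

Equation: x³ - x - 1 = 0
Fixed-point form: x = (x + 1)^(1/3)
x₀ = 1.6

x_1 = g(1.600000) = 1.375069
x_2 = g(1.375069) = 1.334214
x_3 = g(1.334214) = 1.326519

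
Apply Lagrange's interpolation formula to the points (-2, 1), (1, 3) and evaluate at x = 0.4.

Lagrange interpolation formula:
P(x) = Σ yᵢ × Lᵢ(x)
where Lᵢ(x) = Π_{j≠i} (x - xⱼ)/(xᵢ - xⱼ)

L_0(0.4) = (0.4 - 1)/(-2 - 1) = 0.200000
L_1(0.4) = (0.4 - (-2))/(1 - (-2)) = 0.800000

P(0.4) = 1×L_0(0.4) + 3×L_1(0.4)
P(0.4) = 2.600000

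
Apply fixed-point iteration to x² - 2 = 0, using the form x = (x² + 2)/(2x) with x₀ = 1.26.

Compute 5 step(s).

Equation: x² - 2 = 0
Fixed-point form: x = (x² + 2)/(2x)
x₀ = 1.26

x_1 = g(1.260000) = 1.423651
x_2 = g(1.423651) = 1.414245
x_3 = g(1.414245) = 1.414214
x_4 = g(1.414214) = 1.414214
x_5 = g(1.414214) = 1.414214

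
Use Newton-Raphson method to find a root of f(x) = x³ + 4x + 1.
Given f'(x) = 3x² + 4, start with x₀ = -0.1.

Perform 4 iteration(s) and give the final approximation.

f(x) = x³ + 4x + 1
f'(x) = 3x² + 4
x₀ = -0.1

Newton-Raphson formula: x_{n+1} = x_n - f(x_n)/f'(x_n)

Iteration 1:
  f(-0.100000) = 0.599000
  f'(-0.100000) = 4.030000
  x_1 = -0.100000 - 0.599000/4.030000 = -0.248635
Iteration 2:
  f(-0.248635) = -0.009911
  f'(-0.248635) = 4.185458
  x_2 = -0.248635 - (-0.009911)/4.185458 = -0.246267
Iteration 3:
  f(-0.246267) = -0.000004
  f'(-0.246267) = 4.181943
  x_3 = -0.246267 - (-0.000004)/4.181943 = -0.246266
Iteration 4:
  f(-0.246266) = 0.000000
  f'(-0.246266) = 4.181941
  x_4 = -0.246266 - 0.000000/4.181941 = -0.246266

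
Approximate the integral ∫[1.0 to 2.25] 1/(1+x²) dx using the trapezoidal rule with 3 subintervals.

f(x) = 1/(1+x²)
a = 1.0, b = 2.25, n = 3
h = (b - a)/n = 0.416667

Trapezoidal rule: (h/2)[f(x₀) + 2f(x₁) + 2f(x₂) + ... + f(xₙ)]

x_0 = 1.0000, f(x_0) = 0.500000, coefficient = 1
x_1 = 1.4167, f(x_1) = 0.332564, coefficient = 2
x_2 = 1.8333, f(x_2) = 0.229299, coefficient = 2
x_3 = 2.2500, f(x_3) = 0.164948, coefficient = 1

I ≈ (0.416667/2) × 1.788674 = 0.372640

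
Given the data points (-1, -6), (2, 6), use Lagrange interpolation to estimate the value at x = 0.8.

Lagrange interpolation formula:
P(x) = Σ yᵢ × Lᵢ(x)
where Lᵢ(x) = Π_{j≠i} (x - xⱼ)/(xᵢ - xⱼ)

L_0(0.8) = (0.8 - 2)/(-1 - 2) = 0.400000
L_1(0.8) = (0.8 - (-1))/(2 - (-1)) = 0.600000

P(0.8) = (-6)×L_0(0.8) + 6×L_1(0.8)
P(0.8) = 1.200000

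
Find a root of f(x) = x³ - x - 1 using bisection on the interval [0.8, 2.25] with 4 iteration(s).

f(x) = x³ - x - 1
Initial interval: [0.8, 2.25]

Iteration 1:
  c_1 = (0.800000 + 2.250000)/2 = 1.525000
  f(c_1) = f(1.525000) = 1.021578
  f(a) × f(c) < 0, new interval: [0.800000, 1.525000]
Iteration 2:
  c_2 = (0.800000 + 1.525000)/2 = 1.162500
  f(c_2) = f(1.162500) = -0.591490
  f(a) × f(c) ≥ 0, new interval: [1.162500, 1.525000]
Iteration 3:
  c_3 = (1.162500 + 1.525000)/2 = 1.343750
  f(c_3) = f(1.343750) = 0.082611
  f(a) × f(c) < 0, new interval: [1.162500, 1.343750]
Iteration 4:
  c_4 = (1.162500 + 1.343750)/2 = 1.253125
  f(c_4) = f(1.253125) = -0.285315
  f(a) × f(c) ≥ 0, new interval: [1.253125, 1.343750]

After 4 iteration(s), the approximation is c_4 = 1.253125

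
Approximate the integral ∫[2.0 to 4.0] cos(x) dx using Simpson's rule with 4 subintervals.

f(x) = cos(x)
a = 2.0, b = 4.0, n = 4
h = (b - a)/n = 0.500000

Simpson's rule: (h/3)[f(x₀) + 4f(x₁) + 2f(x₂) + ... + f(xₙ)]

x_0 = 2.0000, f(x_0) = -0.416147, coefficient = 1
x_1 = 2.5000, f(x_1) = -0.801144, coefficient = 4
x_2 = 3.0000, f(x_2) = -0.989992, coefficient = 2
x_3 = 3.5000, f(x_3) = -0.936457, coefficient = 4
x_4 = 4.0000, f(x_4) = -0.653644, coefficient = 1

I ≈ (0.500000/3) × -10.000177 = -1.666696
Exact value: -1.666100
Error: 0.000596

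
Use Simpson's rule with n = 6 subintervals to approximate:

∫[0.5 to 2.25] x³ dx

f(x) = x³
a = 0.5, b = 2.25, n = 6
h = (b - a)/n = 0.291667

Simpson's rule: (h/3)[f(x₀) + 4f(x₁) + 2f(x₂) + ... + f(xₙ)]

x_0 = 0.5000, f(x_0) = 0.125000, coefficient = 1
x_1 = 0.7917, f(x_1) = 0.496166, coefficient = 4
x_2 = 1.0833, f(x_2) = 1.271412, coefficient = 2
x_3 = 1.3750, f(x_3) = 2.599609, coefficient = 4
x_4 = 1.6667, f(x_4) = 4.629630, coefficient = 2
x_5 = 1.9583, f(x_5) = 7.510344, coefficient = 4
x_6 = 2.2500, f(x_6) = 11.390625, coefficient = 1

I ≈ (0.291667/3) × 65.742188 = 6.391602
Exact value: 6.391602
Error: 0.000000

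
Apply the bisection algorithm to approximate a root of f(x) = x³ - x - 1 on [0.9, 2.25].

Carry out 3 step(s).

f(x) = x³ - x - 1
Initial interval: [0.9, 2.25]

Iteration 1:
  c_1 = (0.900000 + 2.250000)/2 = 1.575000
  f(c_1) = f(1.575000) = 1.331984
  f(a) × f(c) < 0, new interval: [0.900000, 1.575000]
Iteration 2:
  c_2 = (0.900000 + 1.575000)/2 = 1.237500
  f(c_2) = f(1.237500) = -0.342385
  f(a) × f(c) ≥ 0, new interval: [1.237500, 1.575000]
Iteration 3:
  c_3 = (1.237500 + 1.575000)/2 = 1.406250
  f(c_3) = f(1.406250) = 0.374664
  f(a) × f(c) < 0, new interval: [1.237500, 1.406250]

After 3 iteration(s), the approximation is c_3 = 1.406250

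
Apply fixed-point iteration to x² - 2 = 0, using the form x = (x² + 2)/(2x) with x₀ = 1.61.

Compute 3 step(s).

Equation: x² - 2 = 0
Fixed-point form: x = (x² + 2)/(2x)
x₀ = 1.61

x_1 = g(1.610000) = 1.426118
x_2 = g(1.426118) = 1.414263
x_3 = g(1.414263) = 1.414214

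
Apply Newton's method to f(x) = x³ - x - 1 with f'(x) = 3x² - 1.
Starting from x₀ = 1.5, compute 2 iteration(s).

f(x) = x³ - x - 1
f'(x) = 3x² - 1
x₀ = 1.5

Newton-Raphson formula: x_{n+1} = x_n - f(x_n)/f'(x_n)

Iteration 1:
  f(1.500000) = 0.875000
  f'(1.500000) = 5.750000
  x_1 = 1.500000 - 0.875000/5.750000 = 1.347826
Iteration 2:
  f(1.347826) = 0.100682
  f'(1.347826) = 4.449905
  x_2 = 1.347826 - 0.100682/4.449905 = 1.325200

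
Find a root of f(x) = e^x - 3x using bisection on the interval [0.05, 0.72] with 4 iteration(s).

f(x) = e^x - 3x
Initial interval: [0.05, 0.72]

Iteration 1:
  c_1 = (0.050000 + 0.720000)/2 = 0.385000
  f(c_1) = f(0.385000) = 0.314614
  f(a) × f(c) ≥ 0, new interval: [0.385000, 0.720000]
Iteration 2:
  c_2 = (0.385000 + 0.720000)/2 = 0.552500
  f(c_2) = f(0.552500) = 0.080092
  f(a) × f(c) ≥ 0, new interval: [0.552500, 0.720000]
Iteration 3:
  c_3 = (0.552500 + 0.720000)/2 = 0.636250
  f(c_3) = f(0.636250) = -0.019368
  f(a) × f(c) < 0, new interval: [0.552500, 0.636250]
Iteration 4:
  c_4 = (0.552500 + 0.636250)/2 = 0.594375
  f(c_4) = f(0.594375) = 0.028773
  f(a) × f(c) ≥ 0, new interval: [0.594375, 0.636250]

After 4 iteration(s), the approximation is c_4 = 0.594375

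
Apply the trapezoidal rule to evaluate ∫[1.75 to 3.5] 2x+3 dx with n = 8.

f(x) = 2x+3
a = 1.75, b = 3.5, n = 8
h = (b - a)/n = 0.218750

Trapezoidal rule: (h/2)[f(x₀) + 2f(x₁) + 2f(x₂) + ... + f(xₙ)]

x_0 = 1.7500, f(x_0) = 6.500000, coefficient = 1
x_1 = 1.9688, f(x_1) = 6.937500, coefficient = 2
x_2 = 2.1875, f(x_2) = 7.375000, coefficient = 2
x_3 = 2.4062, f(x_3) = 7.812500, coefficient = 2
x_4 = 2.6250, f(x_4) = 8.250000, coefficient = 2
x_5 = 2.8438, f(x_5) = 8.687500, coefficient = 2
x_6 = 3.0625, f(x_6) = 9.125000, coefficient = 2
x_7 = 3.2812, f(x_7) = 9.562500, coefficient = 2
x_8 = 3.5000, f(x_8) = 10.000000, coefficient = 1

I ≈ (0.218750/2) × 132.000000 = 14.437500
Exact value: 14.437500
Error: 0.000000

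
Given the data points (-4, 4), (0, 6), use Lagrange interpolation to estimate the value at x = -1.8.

Lagrange interpolation formula:
P(x) = Σ yᵢ × Lᵢ(x)
where Lᵢ(x) = Π_{j≠i} (x - xⱼ)/(xᵢ - xⱼ)

L_0(-1.8) = (-1.8 - 0)/(-4 - 0) = 0.450000
L_1(-1.8) = (-1.8 - (-4))/(0 - (-4)) = 0.550000

P(-1.8) = 4×L_0(-1.8) + 6×L_1(-1.8)
P(-1.8) = 5.100000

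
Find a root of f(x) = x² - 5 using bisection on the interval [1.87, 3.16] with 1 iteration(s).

f(x) = x² - 5
Initial interval: [1.87, 3.16]

Iteration 1:
  c_1 = (1.870000 + 3.160000)/2 = 2.515000
  f(c_1) = f(2.515000) = 1.325225
  f(a) × f(c) < 0, new interval: [1.870000, 2.515000]

After 1 iteration(s), the approximation is c_1 = 2.515000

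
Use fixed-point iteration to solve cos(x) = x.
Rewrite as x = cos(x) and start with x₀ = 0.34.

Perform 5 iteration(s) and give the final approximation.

Equation: cos(x) = x
Fixed-point form: x = cos(x)
x₀ = 0.34

x_1 = g(0.340000) = 0.942755
x_2 = g(0.942755) = 0.587561
x_3 = g(0.587561) = 0.832295
x_4 = g(0.832295) = 0.673180
x_5 = g(0.673180) = 0.781843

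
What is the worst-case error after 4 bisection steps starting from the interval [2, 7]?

Bisection error bound: |error| ≤ (b-a)/2^n
|error| ≤ (7 - 2)/2^4 = 5/2^4
|error| ≤ 0.3125000000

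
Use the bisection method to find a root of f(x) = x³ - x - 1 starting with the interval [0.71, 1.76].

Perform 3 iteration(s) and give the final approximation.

f(x) = x³ - x - 1
Initial interval: [0.71, 1.76]

Iteration 1:
  c_1 = (0.710000 + 1.760000)/2 = 1.235000
  f(c_1) = f(1.235000) = -0.351347
  f(a) × f(c) ≥ 0, new interval: [1.235000, 1.760000]
Iteration 2:
  c_2 = (1.235000 + 1.760000)/2 = 1.497500
  f(c_2) = f(1.497500) = 0.860653
  f(a) × f(c) < 0, new interval: [1.235000, 1.497500]
Iteration 3:
  c_3 = (1.235000 + 1.497500)/2 = 1.366250
  f(c_3) = f(1.366250) = 0.184046
  f(a) × f(c) < 0, new interval: [1.235000, 1.366250]

After 3 iteration(s), the approximation is c_3 = 1.366250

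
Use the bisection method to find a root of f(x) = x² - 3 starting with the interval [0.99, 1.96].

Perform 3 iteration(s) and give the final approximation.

f(x) = x² - 3
Initial interval: [0.99, 1.96]

Iteration 1:
  c_1 = (0.990000 + 1.960000)/2 = 1.475000
  f(c_1) = f(1.475000) = -0.824375
  f(a) × f(c) ≥ 0, new interval: [1.475000, 1.960000]
Iteration 2:
  c_2 = (1.475000 + 1.960000)/2 = 1.717500
  f(c_2) = f(1.717500) = -0.050194
  f(a) × f(c) ≥ 0, new interval: [1.717500, 1.960000]
Iteration 3:
  c_3 = (1.717500 + 1.960000)/2 = 1.838750
  f(c_3) = f(1.838750) = 0.381002
  f(a) × f(c) < 0, new interval: [1.717500, 1.838750]

After 3 iteration(s), the approximation is c_3 = 1.838750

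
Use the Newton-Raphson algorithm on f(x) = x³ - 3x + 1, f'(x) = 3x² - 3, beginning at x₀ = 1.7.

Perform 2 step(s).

f(x) = x³ - 3x + 1
f'(x) = 3x² - 3
x₀ = 1.7

Newton-Raphson formula: x_{n+1} = x_n - f(x_n)/f'(x_n)

Iteration 1:
  f(1.700000) = 0.813000
  f'(1.700000) = 5.670000
  x_1 = 1.700000 - 0.813000/5.670000 = 1.556614
Iteration 2:
  f(1.556614) = 0.101906
  f'(1.556614) = 4.269139
  x_2 = 1.556614 - 0.101906/4.269139 = 1.532743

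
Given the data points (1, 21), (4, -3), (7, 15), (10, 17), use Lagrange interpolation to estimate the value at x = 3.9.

Lagrange interpolation formula:
P(x) = Σ yᵢ × Lᵢ(x)
where Lᵢ(x) = Π_{j≠i} (x - xⱼ)/(xᵢ - xⱼ)

L_0(3.9) = (3.9 - 4)/(1 - 4) × (3.9 - 7)/(1 - 7) × (3.9 - 10)/(1 - 10) = 0.011673
L_1(3.9) = (3.9 - 1)/(4 - 1) × (3.9 - 7)/(4 - 7) × (3.9 - 10)/(4 - 10) = 1.015537
L_2(3.9) = (3.9 - 1)/(7 - 1) × (3.9 - 4)/(7 - 4) × (3.9 - 10)/(7 - 10) = -0.032759
L_3(3.9) = (3.9 - 1)/(10 - 1) × (3.9 - 4)/(10 - 4) × (3.9 - 7)/(10 - 7) = 0.005549

P(3.9) = 21×L_0(3.9) + (-3)×L_1(3.9) + 15×L_2(3.9) + 17×L_3(3.9)
P(3.9) = -3.198531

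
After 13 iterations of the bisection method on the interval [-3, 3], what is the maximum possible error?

Bisection error bound: |error| ≤ (b-a)/2^n
|error| ≤ (3 - (-3))/2^13 = 6/2^13
|error| ≤ 0.0007324219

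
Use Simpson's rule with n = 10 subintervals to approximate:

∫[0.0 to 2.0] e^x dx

f(x) = e^x
a = 0.0, b = 2.0, n = 10
h = (b - a)/n = 0.200000

Simpson's rule: (h/3)[f(x₀) + 4f(x₁) + 2f(x₂) + ... + f(xₙ)]

x_0 = 0.0000, f(x_0) = 1.000000, coefficient = 1
x_1 = 0.2000, f(x_1) = 1.221403, coefficient = 4
x_2 = 0.4000, f(x_2) = 1.491825, coefficient = 2
x_3 = 0.6000, f(x_3) = 1.822119, coefficient = 4
x_4 = 0.8000, f(x_4) = 2.225541, coefficient = 2
x_5 = 1.0000, f(x_5) = 2.718282, coefficient = 4
x_6 = 1.2000, f(x_6) = 3.320117, coefficient = 2
x_7 = 1.4000, f(x_7) = 4.055200, coefficient = 4
x_8 = 1.6000, f(x_8) = 4.953032, coefficient = 2
x_9 = 1.8000, f(x_9) = 6.049647, coefficient = 4
x_10 = 2.0000, f(x_10) = 7.389056, coefficient = 1

I ≈ (0.200000/3) × 95.836689 = 6.389113
Exact value: 6.389056
Error: 0.000057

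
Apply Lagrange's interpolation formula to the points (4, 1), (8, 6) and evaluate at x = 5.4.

Lagrange interpolation formula:
P(x) = Σ yᵢ × Lᵢ(x)
where Lᵢ(x) = Π_{j≠i} (x - xⱼ)/(xᵢ - xⱼ)

L_0(5.4) = (5.4 - 8)/(4 - 8) = 0.650000
L_1(5.4) = (5.4 - 4)/(8 - 4) = 0.350000

P(5.4) = 1×L_0(5.4) + 6×L_1(5.4)
P(5.4) = 2.750000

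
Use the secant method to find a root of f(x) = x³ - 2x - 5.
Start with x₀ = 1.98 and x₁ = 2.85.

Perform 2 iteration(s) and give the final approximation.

f(x) = x³ - 2x - 5
x₀ = 1.98, x₁ = 2.85

Secant formula: x_{n+1} = x_n - f(x_n)(x_n - x_{n-1})/(f(x_n) - f(x_{n-1}))

Iteration 1:
  f(1.980000) = -1.197608
  f(2.850000) = 12.449125
  x_2 = 2.850000 - 12.449125×(2.850000 - 1.980000)/(12.449125 - (-1.197608))
       = 2.056349
Iteration 2:
  f(2.850000) = 12.449125
  f(2.056349) = -0.417276
  x_3 = 2.056349 - (-0.417276)×(2.056349 - 2.850000)/(-0.417276 - 12.449125)
       = 2.082089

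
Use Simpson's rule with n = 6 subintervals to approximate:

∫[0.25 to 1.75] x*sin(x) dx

f(x) = x*sin(x)
a = 0.25, b = 1.75, n = 6
h = (b - a)/n = 0.250000

Simpson's rule: (h/3)[f(x₀) + 4f(x₁) + 2f(x₂) + ... + f(xₙ)]

x_0 = 0.2500, f(x_0) = 0.061851, coefficient = 1
x_1 = 0.5000, f(x_1) = 0.239713, coefficient = 4
x_2 = 0.7500, f(x_2) = 0.511229, coefficient = 2
x_3 = 1.0000, f(x_3) = 0.841471, coefficient = 4
x_4 = 1.2500, f(x_4) = 1.186231, coefficient = 2
x_5 = 1.5000, f(x_5) = 1.496242, coefficient = 4
x_6 = 1.7500, f(x_6) = 1.721975, coefficient = 1

I ≈ (0.250000/3) × 15.488451 = 1.290704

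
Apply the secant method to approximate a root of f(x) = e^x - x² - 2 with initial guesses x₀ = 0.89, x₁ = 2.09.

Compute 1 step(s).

f(x) = e^x - x² - 2
x₀ = 0.89, x₁ = 2.09

Secant formula: x_{n+1} = x_n - f(x_n)(x_n - x_{n-1})/(f(x_n) - f(x_{n-1}))

Iteration 1:
  f(0.890000) = -0.356970
  f(2.090000) = 1.716815
  x_2 = 2.090000 - 1.716815×(2.090000 - 0.890000)/(1.716815 - (-0.356970))
       = 1.096562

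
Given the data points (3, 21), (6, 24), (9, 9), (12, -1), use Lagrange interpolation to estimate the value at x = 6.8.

Lagrange interpolation formula:
P(x) = Σ yᵢ × Lᵢ(x)
where Lᵢ(x) = Π_{j≠i} (x - xⱼ)/(xᵢ - xⱼ)

L_0(6.8) = (6.8 - 6)/(3 - 6) × (6.8 - 9)/(3 - 9) × (6.8 - 12)/(3 - 12) = -0.056494
L_1(6.8) = (6.8 - 3)/(6 - 3) × (6.8 - 9)/(6 - 9) × (6.8 - 12)/(6 - 12) = 0.805037
L_2(6.8) = (6.8 - 3)/(9 - 3) × (6.8 - 6)/(9 - 6) × (6.8 - 12)/(9 - 12) = 0.292741
L_3(6.8) = (6.8 - 3)/(12 - 3) × (6.8 - 6)/(12 - 6) × (6.8 - 9)/(12 - 9) = -0.041284

P(6.8) = 21×L_0(6.8) + 24×L_1(6.8) + 9×L_2(6.8) + (-1)×L_3(6.8)
P(6.8) = 20.810469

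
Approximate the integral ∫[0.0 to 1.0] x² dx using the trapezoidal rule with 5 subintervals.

f(x) = x²
a = 0.0, b = 1.0, n = 5
h = (b - a)/n = 0.200000

Trapezoidal rule: (h/2)[f(x₀) + 2f(x₁) + 2f(x₂) + ... + f(xₙ)]

x_0 = 0.0000, f(x_0) = 0.000000, coefficient = 1
x_1 = 0.2000, f(x_1) = 0.040000, coefficient = 2
x_2 = 0.4000, f(x_2) = 0.160000, coefficient = 2
x_3 = 0.6000, f(x_3) = 0.360000, coefficient = 2
x_4 = 0.8000, f(x_4) = 0.640000, coefficient = 2
x_5 = 1.0000, f(x_5) = 1.000000, coefficient = 1

I ≈ (0.200000/2) × 3.400000 = 0.340000
Exact value: 0.333333
Error: 0.006667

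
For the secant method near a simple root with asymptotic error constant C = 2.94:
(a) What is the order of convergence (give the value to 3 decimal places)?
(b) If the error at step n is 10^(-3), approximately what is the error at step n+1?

(a) Secant method has superlinear convergence with order φ = (1+√5)/2 ≈ 1.618.
    This means |e_{n+1}| ≈ C|e_n|^1.618.

(b) With |e_n| = 10^(-3) and C = 2.94:
    |e_{n+1}| ≈ 2.94 × (10^(-3))^1.618 = 2.94 × 10^(-4.85)

(a) ≈ 1.618 (golden ratio); (b) |e_{n+1}| ≈ 4.114e-05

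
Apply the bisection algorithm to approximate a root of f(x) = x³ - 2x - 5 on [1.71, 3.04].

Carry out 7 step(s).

f(x) = x³ - 2x - 5
Initial interval: [1.71, 3.04]

Iteration 1:
  c_1 = (1.710000 + 3.040000)/2 = 2.375000
  f(c_1) = f(2.375000) = 3.646484
  f(a) × f(c) < 0, new interval: [1.710000, 2.375000]
Iteration 2:
  c_2 = (1.710000 + 2.375000)/2 = 2.042500
  f(c_2) = f(2.042500) = -0.564086
  f(a) × f(c) ≥ 0, new interval: [2.042500, 2.375000]
Iteration 3:
  c_3 = (2.042500 + 2.375000)/2 = 2.208750
  f(c_3) = f(2.208750) = 1.358056
  f(a) × f(c) < 0, new interval: [2.042500, 2.208750]
Iteration 4:
  c_4 = (2.042500 + 2.208750)/2 = 2.125625
  f(c_4) = f(2.125625) = 0.352922
  f(a) × f(c) < 0, new interval: [2.042500, 2.125625]
Iteration 5:
  c_5 = (2.042500 + 2.125625)/2 = 2.084062
  f(c_5) = f(2.084062) = -0.116382
  f(a) × f(c) ≥ 0, new interval: [2.084062, 2.125625]
Iteration 6:
  c_6 = (2.084062 + 2.125625)/2 = 2.104844
  f(c_6) = f(2.104844) = 0.115543
  f(a) × f(c) < 0, new interval: [2.084062, 2.104844]
Iteration 7:
  c_7 = (2.084062 + 2.104844)/2 = 2.094453
  f(c_7) = f(2.094453) = -0.001098
  f(a) × f(c) ≥ 0, new interval: [2.094453, 2.104844]

After 7 iteration(s), the approximation is c_7 = 2.094453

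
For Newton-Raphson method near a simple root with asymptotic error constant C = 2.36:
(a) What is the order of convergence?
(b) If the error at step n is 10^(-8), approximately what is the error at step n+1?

(a) Newton-Raphson has quadratic (order 2) convergence near simple roots.
    This means |e_{n+1}| ≈ C|e_n|².

(b) With |e_n| = 10^(-8) and C = 2.36:
    |e_{n+1}| ≈ 2.36 × (10^(-8))² = 2.36 × 10^(-16)

(a) 2 (quadratic); (b) |e_{n+1}| ≈ 2.360e-16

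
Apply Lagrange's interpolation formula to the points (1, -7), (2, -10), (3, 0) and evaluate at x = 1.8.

Lagrange interpolation formula:
P(x) = Σ yᵢ × Lᵢ(x)
where Lᵢ(x) = Π_{j≠i} (x - xⱼ)/(xᵢ - xⱼ)

L_0(1.8) = (1.8 - 2)/(1 - 2) × (1.8 - 3)/(1 - 3) = 0.120000
L_1(1.8) = (1.8 - 1)/(2 - 1) × (1.8 - 3)/(2 - 3) = 0.960000
L_2(1.8) = (1.8 - 1)/(3 - 1) × (1.8 - 2)/(3 - 2) = -0.080000

P(1.8) = (-7)×L_0(1.8) + (-10)×L_1(1.8) + 0×L_2(1.8)
P(1.8) = -10.440000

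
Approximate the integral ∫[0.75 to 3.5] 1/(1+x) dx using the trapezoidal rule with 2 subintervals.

f(x) = 1/(1+x)
a = 0.75, b = 3.5, n = 2
h = (b - a)/n = 1.375000

Trapezoidal rule: (h/2)[f(x₀) + 2f(x₁) + 2f(x₂) + ... + f(xₙ)]

x_0 = 0.7500, f(x_0) = 0.571429, coefficient = 1
x_1 = 2.1250, f(x_1) = 0.320000, coefficient = 2
x_2 = 3.5000, f(x_2) = 0.222222, coefficient = 1

I ≈ (1.375000/2) × 1.433651 = 0.985635
Exact value: 0.944462
Error: 0.041173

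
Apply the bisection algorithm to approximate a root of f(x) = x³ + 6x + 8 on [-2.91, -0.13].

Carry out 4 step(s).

f(x) = x³ + 6x + 8
Initial interval: [-2.91, -0.13]

Iteration 1:
  c_1 = (-2.910000 + (-0.130000))/2 = -1.520000
  f(c_1) = f(-1.520000) = -4.631808
  f(a) × f(c) ≥ 0, new interval: [-1.520000, -0.130000]
Iteration 2:
  c_2 = (-1.520000 + (-0.130000))/2 = -0.825000
  f(c_2) = f(-0.825000) = 2.488484
  f(a) × f(c) < 0, new interval: [-1.520000, -0.825000]
Iteration 3:
  c_3 = (-1.520000 + (-0.825000))/2 = -1.172500
  f(c_3) = f(-1.172500) = -0.646902
  f(a) × f(c) ≥ 0, new interval: [-1.172500, -0.825000]
Iteration 4:
  c_4 = (-1.172500 + (-0.825000))/2 = -0.998750
  f(c_4) = f(-0.998750) = 1.011245
  f(a) × f(c) < 0, new interval: [-1.172500, -0.998750]

After 4 iteration(s), the approximation is c_4 = -0.998750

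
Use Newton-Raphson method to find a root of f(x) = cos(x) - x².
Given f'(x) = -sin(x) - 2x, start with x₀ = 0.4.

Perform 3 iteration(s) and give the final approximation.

f(x) = cos(x) - x²
f'(x) = -sin(x) - 2x
x₀ = 0.4

Newton-Raphson formula: x_{n+1} = x_n - f(x_n)/f'(x_n)

Iteration 1:
  f(0.400000) = 0.761061
  f'(0.400000) = -1.189418
  x_1 = 0.400000 - 0.761061/(-1.189418) = 1.039860
Iteration 2:
  f(1.039860) = -0.574967
  f'(1.039860) = -2.942053
  x_2 = 1.039860 - (-0.574967)/(-2.942053) = 0.844429
Iteration 3:
  f(0.844429) = -0.048902
  f'(0.844429) = -2.436450
  x_3 = 0.844429 - (-0.048902)/(-2.436450) = 0.824358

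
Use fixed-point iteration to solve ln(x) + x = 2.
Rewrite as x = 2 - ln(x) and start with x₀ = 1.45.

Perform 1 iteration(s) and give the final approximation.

Equation: ln(x) + x = 2
Fixed-point form: x = 2 - ln(x)
x₀ = 1.45

x_1 = g(1.450000) = 1.628436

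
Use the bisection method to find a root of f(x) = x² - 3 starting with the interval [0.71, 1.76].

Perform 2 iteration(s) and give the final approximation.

f(x) = x² - 3
Initial interval: [0.71, 1.76]

Iteration 1:
  c_1 = (0.710000 + 1.760000)/2 = 1.235000
  f(c_1) = f(1.235000) = -1.474775
  f(a) × f(c) ≥ 0, new interval: [1.235000, 1.760000]
Iteration 2:
  c_2 = (1.235000 + 1.760000)/2 = 1.497500
  f(c_2) = f(1.497500) = -0.757494
  f(a) × f(c) ≥ 0, new interval: [1.497500, 1.760000]

After 2 iteration(s), the approximation is c_2 = 1.497500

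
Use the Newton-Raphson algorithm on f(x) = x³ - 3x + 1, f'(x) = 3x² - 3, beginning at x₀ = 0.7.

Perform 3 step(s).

f(x) = x³ - 3x + 1
f'(x) = 3x² - 3
x₀ = 0.7

Newton-Raphson formula: x_{n+1} = x_n - f(x_n)/f'(x_n)

Iteration 1:
  f(0.700000) = -0.757000
  f'(0.700000) = -1.530000
  x_1 = 0.700000 - (-0.757000)/(-1.530000) = 0.205229
Iteration 2:
  f(0.205229) = 0.392958
  f'(0.205229) = -2.873643
  x_2 = 0.205229 - 0.392958/(-2.873643) = 0.341974
Iteration 3:
  f(0.341974) = 0.014070
  f'(0.341974) = -2.649161
  x_3 = 0.341974 - 0.014070/(-2.649161) = 0.347285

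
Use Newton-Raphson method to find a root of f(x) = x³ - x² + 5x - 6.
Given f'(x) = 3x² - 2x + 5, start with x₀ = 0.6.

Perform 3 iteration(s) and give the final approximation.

f(x) = x³ - x² + 5x - 6
f'(x) = 3x² - 2x + 5
x₀ = 0.6

Newton-Raphson formula: x_{n+1} = x_n - f(x_n)/f'(x_n)

Iteration 1:
  f(0.600000) = -3.144000
  f'(0.600000) = 4.880000
  x_1 = 0.600000 - (-3.144000)/4.880000 = 1.244262
Iteration 2:
  f(1.244262) = 0.599476
  f'(1.244262) = 7.156041
  x_2 = 1.244262 - 0.599476/7.156041 = 1.160490
Iteration 3:
  f(1.160490) = 0.018590
  f'(1.160490) = 6.719233
  x_3 = 1.160490 - 0.018590/6.719233 = 1.157724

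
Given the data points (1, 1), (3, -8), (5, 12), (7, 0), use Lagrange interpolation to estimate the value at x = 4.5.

Lagrange interpolation formula:
P(x) = Σ yᵢ × Lᵢ(x)
where Lᵢ(x) = Π_{j≠i} (x - xⱼ)/(xᵢ - xⱼ)

L_0(4.5) = (4.5 - 3)/(1 - 3) × (4.5 - 5)/(1 - 5) × (4.5 - 7)/(1 - 7) = -0.039062
L_1(4.5) = (4.5 - 1)/(3 - 1) × (4.5 - 5)/(3 - 5) × (4.5 - 7)/(3 - 7) = 0.273438
L_2(4.5) = (4.5 - 1)/(5 - 1) × (4.5 - 3)/(5 - 3) × (4.5 - 7)/(5 - 7) = 0.820312
L_3(4.5) = (4.5 - 1)/(7 - 1) × (4.5 - 3)/(7 - 3) × (4.5 - 5)/(7 - 5) = -0.054688

P(4.5) = 1×L_0(4.5) + (-8)×L_1(4.5) + 12×L_2(4.5) + 0×L_3(4.5)
P(4.5) = 7.617188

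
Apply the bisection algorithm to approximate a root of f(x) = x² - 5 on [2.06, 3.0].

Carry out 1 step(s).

f(x) = x² - 5
Initial interval: [2.06, 3.0]

Iteration 1:
  c_1 = (2.060000 + 3.000000)/2 = 2.530000
  f(c_1) = f(2.530000) = 1.400900
  f(a) × f(c) < 0, new interval: [2.060000, 2.530000]

After 1 iteration(s), the approximation is c_1 = 2.530000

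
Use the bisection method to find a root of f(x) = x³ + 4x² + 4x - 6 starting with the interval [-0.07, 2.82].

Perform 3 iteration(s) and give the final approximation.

f(x) = x³ + 4x² + 4x - 6
Initial interval: [-0.07, 2.82]

Iteration 1:
  c_1 = (-0.070000 + 2.820000)/2 = 1.375000
  f(c_1) = f(1.375000) = 9.662109
  f(a) × f(c) < 0, new interval: [-0.070000, 1.375000]
Iteration 2:
  c_2 = (-0.070000 + 1.375000)/2 = 0.652500
  f(c_2) = f(0.652500) = -1.409169
  f(a) × f(c) ≥ 0, new interval: [0.652500, 1.375000]
Iteration 3:
  c_3 = (0.652500 + 1.375000)/2 = 1.013750
  f(c_3) = f(1.013750) = 3.207576
  f(a) × f(c) < 0, new interval: [0.652500, 1.013750]

After 3 iteration(s), the approximation is c_3 = 1.013750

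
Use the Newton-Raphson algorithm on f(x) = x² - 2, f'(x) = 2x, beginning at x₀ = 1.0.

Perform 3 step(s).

f(x) = x² - 2
f'(x) = 2x
x₀ = 1.0

Newton-Raphson formula: x_{n+1} = x_n - f(x_n)/f'(x_n)

Iteration 1:
  f(1.000000) = -1.000000
  f'(1.000000) = 2.000000
  x_1 = 1.000000 - (-1.000000)/2.000000 = 1.500000
Iteration 2:
  f(1.500000) = 0.250000
  f'(1.500000) = 3.000000
  x_2 = 1.500000 - 0.250000/3.000000 = 1.416667
Iteration 3:
  f(1.416667) = 0.006944
  f'(1.416667) = 2.833333
  x_3 = 1.416667 - 0.006944/2.833333 = 1.414216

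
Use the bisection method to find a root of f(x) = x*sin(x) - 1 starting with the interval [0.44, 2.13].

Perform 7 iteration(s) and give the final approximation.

f(x) = x*sin(x) - 1
Initial interval: [0.44, 2.13]

Iteration 1:
  c_1 = (0.440000 + 2.130000)/2 = 1.285000
  f(c_1) = f(1.285000) = 0.232877
  f(a) × f(c) < 0, new interval: [0.440000, 1.285000]
Iteration 2:
  c_2 = (0.440000 + 1.285000)/2 = 0.862500
  f(c_2) = f(0.862500) = -0.344956
  f(a) × f(c) ≥ 0, new interval: [0.862500, 1.285000]
Iteration 3:
  c_3 = (0.862500 + 1.285000)/2 = 1.073750
  f(c_3) = f(1.073750) = -0.056179
  f(a) × f(c) ≥ 0, new interval: [1.073750, 1.285000]
Iteration 4:
  c_4 = (1.073750 + 1.285000)/2 = 1.179375
  f(c_4) = f(1.179375) = 0.090176
  f(a) × f(c) < 0, new interval: [1.073750, 1.179375]
Iteration 5:
  c_5 = (1.073750 + 1.179375)/2 = 1.126562
  f(c_5) = f(1.126562) = 0.017219
  f(a) × f(c) < 0, new interval: [1.073750, 1.126562]
Iteration 6:
  c_6 = (1.073750 + 1.126562)/2 = 1.100156
  f(c_6) = f(1.100156) = -0.019455
  f(a) × f(c) ≥ 0, new interval: [1.100156, 1.126562]
Iteration 7:
  c_7 = (1.100156 + 1.126562)/2 = 1.113359
  f(c_7) = f(1.113359) = -0.001108
  f(a) × f(c) ≥ 0, new interval: [1.113359, 1.126562]

After 7 iteration(s), the approximation is c_7 = 1.113359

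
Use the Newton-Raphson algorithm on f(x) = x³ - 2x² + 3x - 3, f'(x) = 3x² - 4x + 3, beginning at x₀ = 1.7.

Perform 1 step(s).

f(x) = x³ - 2x² + 3x - 3
f'(x) = 3x² - 4x + 3
x₀ = 1.7

Newton-Raphson formula: x_{n+1} = x_n - f(x_n)/f'(x_n)

Iteration 1:
  f(1.700000) = 1.233000
  f'(1.700000) = 4.870000
  x_1 = 1.700000 - 1.233000/4.870000 = 1.446817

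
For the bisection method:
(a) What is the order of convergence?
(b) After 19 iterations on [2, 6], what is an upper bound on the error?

(a) Bisection has linear (order 1) convergence; the error is halved each step.

(b) Error bound = (b-a)/2^n = (6 - 2)/2^{19}
    = 4/2^{19}

(a) 1 (linear); (b) error ≤ 7.63e-06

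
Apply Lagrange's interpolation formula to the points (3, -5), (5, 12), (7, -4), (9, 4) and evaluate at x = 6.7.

Lagrange interpolation formula:
P(x) = Σ yᵢ × Lᵢ(x)
where Lᵢ(x) = Π_{j≠i} (x - xⱼ)/(xᵢ - xⱼ)

L_0(6.7) = (6.7 - 5)/(3 - 5) × (6.7 - 7)/(3 - 7) × (6.7 - 9)/(3 - 9) = -0.024437
L_1(6.7) = (6.7 - 3)/(5 - 3) × (6.7 - 7)/(5 - 7) × (6.7 - 9)/(5 - 9) = 0.159562
L_2(6.7) = (6.7 - 3)/(7 - 3) × (6.7 - 5)/(7 - 5) × (6.7 - 9)/(7 - 9) = 0.904188
L_3(6.7) = (6.7 - 3)/(9 - 3) × (6.7 - 5)/(9 - 5) × (6.7 - 7)/(9 - 7) = -0.039312

P(6.7) = (-5)×L_0(6.7) + 12×L_1(6.7) + (-4)×L_2(6.7) + 4×L_3(6.7)
P(6.7) = -1.737063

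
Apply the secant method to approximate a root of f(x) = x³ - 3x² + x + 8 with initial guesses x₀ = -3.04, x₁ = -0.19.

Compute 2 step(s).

f(x) = x³ - 3x² + x + 8
x₀ = -3.04, x₁ = -0.19

Secant formula: x_{n+1} = x_n - f(x_n)(x_n - x_{n-1})/(f(x_n) - f(x_{n-1}))

Iteration 1:
  f(-3.040000) = -50.859264
  f(-0.190000) = 7.694841
  x_2 = -0.190000 - 7.694841×(-0.190000 - (-3.040000))/(7.694841 - (-50.859264))
       = -0.564530
Iteration 2:
  f(-0.190000) = 7.694841
  f(-0.564530) = 6.299473
  x_3 = -0.564530 - 6.299473×(-0.564530 - (-0.190000))/(6.299473 - 7.694841)
       = -2.255370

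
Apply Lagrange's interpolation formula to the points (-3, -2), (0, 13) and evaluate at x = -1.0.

Lagrange interpolation formula:
P(x) = Σ yᵢ × Lᵢ(x)
where Lᵢ(x) = Π_{j≠i} (x - xⱼ)/(xᵢ - xⱼ)

L_0(-1.0) = (-1.0 - 0)/(-3 - 0) = 0.333333
L_1(-1.0) = (-1.0 - (-3))/(0 - (-3)) = 0.666667

P(-1.0) = (-2)×L_0(-1.0) + 13×L_1(-1.0)
P(-1.0) = 8.000000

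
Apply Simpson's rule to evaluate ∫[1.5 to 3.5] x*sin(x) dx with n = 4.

f(x) = x*sin(x)
a = 1.5, b = 3.5, n = 4
h = (b - a)/n = 0.500000

Simpson's rule: (h/3)[f(x₀) + 4f(x₁) + 2f(x₂) + ... + f(xₙ)]

x_0 = 1.5000, f(x_0) = 1.496242, coefficient = 1
x_1 = 2.0000, f(x_1) = 1.818595, coefficient = 4
x_2 = 2.5000, f(x_2) = 1.496180, coefficient = 2
x_3 = 3.0000, f(x_3) = 0.423360, coefficient = 4
x_4 = 3.5000, f(x_4) = -1.227741, coefficient = 1

I ≈ (0.500000/3) × 12.228681 = 2.038114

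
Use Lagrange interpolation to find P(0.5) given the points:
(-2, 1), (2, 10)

Lagrange interpolation formula:
P(x) = Σ yᵢ × Lᵢ(x)
where Lᵢ(x) = Π_{j≠i} (x - xⱼ)/(xᵢ - xⱼ)

L_0(0.5) = (0.5 - 2)/(-2 - 2) = 0.375000
L_1(0.5) = (0.5 - (-2))/(2 - (-2)) = 0.625000

P(0.5) = 1×L_0(0.5) + 10×L_1(0.5)
P(0.5) = 6.625000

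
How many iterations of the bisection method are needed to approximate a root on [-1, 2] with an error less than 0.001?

We need (b-a)/2^n ≤ 0.001
(2 - (-1))/2^n ≤ 0.001
3/2^n ≤ 0.001
2^n ≥ 3000
n ≥ log₂(3000) = 11.55
n ≥ 12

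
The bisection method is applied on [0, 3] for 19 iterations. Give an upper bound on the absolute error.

Bisection error bound: |error| ≤ (b-a)/2^n
|error| ≤ (3 - 0)/2^19 = 3/2^19
|error| ≤ 0.0000057220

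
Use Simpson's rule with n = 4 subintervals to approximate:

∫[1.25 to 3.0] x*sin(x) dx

f(x) = x*sin(x)
a = 1.25, b = 3.0, n = 4
h = (b - a)/n = 0.437500

Simpson's rule: (h/3)[f(x₀) + 4f(x₁) + 2f(x₂) + ... + f(xₙ)]

x_0 = 1.2500, f(x_0) = 1.186231, coefficient = 1
x_1 = 1.6875, f(x_1) = 1.676021, coefficient = 4
x_2 = 2.1250, f(x_2) = 1.806930, coefficient = 2
x_3 = 2.5625, f(x_3) = 1.402366, coefficient = 4
x_4 = 3.0000, f(x_4) = 0.423360, coefficient = 1

I ≈ (0.437500/3) × 17.536999 = 2.557479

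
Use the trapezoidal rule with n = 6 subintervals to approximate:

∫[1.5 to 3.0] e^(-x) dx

f(x) = e^(-x)
a = 1.5, b = 3.0, n = 6
h = (b - a)/n = 0.250000

Trapezoidal rule: (h/2)[f(x₀) + 2f(x₁) + 2f(x₂) + ... + f(xₙ)]

x_0 = 1.5000, f(x_0) = 0.223130, coefficient = 1
x_1 = 1.7500, f(x_1) = 0.173774, coefficient = 2
x_2 = 2.0000, f(x_2) = 0.135335, coefficient = 2
x_3 = 2.2500, f(x_3) = 0.105399, coefficient = 2
x_4 = 2.5000, f(x_4) = 0.082085, coefficient = 2
x_5 = 2.7500, f(x_5) = 0.063928, coefficient = 2
x_6 = 3.0000, f(x_6) = 0.049787, coefficient = 1

I ≈ (0.250000/2) × 1.393960 = 0.174245
Exact value: 0.173343
Error: 0.000902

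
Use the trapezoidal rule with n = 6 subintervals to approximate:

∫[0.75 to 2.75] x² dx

f(x) = x²
a = 0.75, b = 2.75, n = 6
h = (b - a)/n = 0.333333

Trapezoidal rule: (h/2)[f(x₀) + 2f(x₁) + 2f(x₂) + ... + f(xₙ)]

x_0 = 0.7500, f(x_0) = 0.562500, coefficient = 1
x_1 = 1.0833, f(x_1) = 1.173611, coefficient = 2
x_2 = 1.4167, f(x_2) = 2.006944, coefficient = 2
x_3 = 1.7500, f(x_3) = 3.062500, coefficient = 2
x_4 = 2.0833, f(x_4) = 4.340278, coefficient = 2
x_5 = 2.4167, f(x_5) = 5.840278, coefficient = 2
x_6 = 2.7500, f(x_6) = 7.562500, coefficient = 1

I ≈ (0.333333/2) × 40.972222 = 6.828704
Exact value: 6.791667
Error: 0.037037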